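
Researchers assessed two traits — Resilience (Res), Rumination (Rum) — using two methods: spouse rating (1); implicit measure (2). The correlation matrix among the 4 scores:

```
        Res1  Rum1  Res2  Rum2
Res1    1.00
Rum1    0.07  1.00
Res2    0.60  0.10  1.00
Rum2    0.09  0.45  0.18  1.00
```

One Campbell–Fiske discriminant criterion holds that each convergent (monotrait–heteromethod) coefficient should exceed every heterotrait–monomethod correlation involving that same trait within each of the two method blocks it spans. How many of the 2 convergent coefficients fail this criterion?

Checking each validity diagonal entry against its comparison values:
Res (methods 1·2): 0.60 vs {0.07, 0.18} → pass.
Rum (methods 1·2): 0.45 vs {0.07, 0.18} → pass.
0 of 2 fail.

0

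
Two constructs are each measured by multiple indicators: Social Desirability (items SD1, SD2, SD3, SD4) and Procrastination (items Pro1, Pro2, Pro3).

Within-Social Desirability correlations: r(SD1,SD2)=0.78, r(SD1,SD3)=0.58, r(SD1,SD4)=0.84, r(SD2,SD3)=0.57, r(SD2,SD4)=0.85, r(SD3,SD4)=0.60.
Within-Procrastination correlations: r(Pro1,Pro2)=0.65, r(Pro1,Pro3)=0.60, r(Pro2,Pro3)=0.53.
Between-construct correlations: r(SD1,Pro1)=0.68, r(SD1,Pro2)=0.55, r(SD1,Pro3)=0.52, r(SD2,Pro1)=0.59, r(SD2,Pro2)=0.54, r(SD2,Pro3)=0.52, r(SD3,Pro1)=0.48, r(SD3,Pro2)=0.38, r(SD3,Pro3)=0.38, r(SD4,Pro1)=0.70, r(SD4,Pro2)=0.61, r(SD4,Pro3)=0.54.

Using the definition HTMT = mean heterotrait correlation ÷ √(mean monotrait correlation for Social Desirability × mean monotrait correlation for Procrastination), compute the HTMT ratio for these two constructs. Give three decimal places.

0.837

Between-construct mean = 6.49/12 = 0.5408.
Mean within-SD = 4.22/6 = 0.7033; mean within-Pro = 1.78/3 = 0.5933.
Geometric mean = √(0.7033 × 0.5933) = 0.6460.
HTMT = 0.5408 / 0.6460 = 0.837.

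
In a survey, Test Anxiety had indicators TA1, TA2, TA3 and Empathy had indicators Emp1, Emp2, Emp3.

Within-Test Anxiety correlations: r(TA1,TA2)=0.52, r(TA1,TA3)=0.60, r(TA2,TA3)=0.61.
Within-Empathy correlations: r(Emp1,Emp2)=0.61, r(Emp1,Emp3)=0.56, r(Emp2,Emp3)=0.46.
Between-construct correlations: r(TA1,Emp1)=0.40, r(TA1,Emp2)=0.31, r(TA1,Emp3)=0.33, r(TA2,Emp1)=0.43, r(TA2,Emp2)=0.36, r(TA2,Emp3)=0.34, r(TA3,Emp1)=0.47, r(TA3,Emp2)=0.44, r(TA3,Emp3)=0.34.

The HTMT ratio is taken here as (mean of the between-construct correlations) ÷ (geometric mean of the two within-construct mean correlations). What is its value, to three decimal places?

Mean heterotrait r = 3.42/9 = 0.3800.
Mean within-TA = 1.73/3 = 0.5767; mean within-Emp = 1.63/3 = 0.5433.
Geometric mean = √(0.5767 × 0.5433) = 0.5598.
HTMT = 0.3800 / 0.5598 = 0.679.

0.679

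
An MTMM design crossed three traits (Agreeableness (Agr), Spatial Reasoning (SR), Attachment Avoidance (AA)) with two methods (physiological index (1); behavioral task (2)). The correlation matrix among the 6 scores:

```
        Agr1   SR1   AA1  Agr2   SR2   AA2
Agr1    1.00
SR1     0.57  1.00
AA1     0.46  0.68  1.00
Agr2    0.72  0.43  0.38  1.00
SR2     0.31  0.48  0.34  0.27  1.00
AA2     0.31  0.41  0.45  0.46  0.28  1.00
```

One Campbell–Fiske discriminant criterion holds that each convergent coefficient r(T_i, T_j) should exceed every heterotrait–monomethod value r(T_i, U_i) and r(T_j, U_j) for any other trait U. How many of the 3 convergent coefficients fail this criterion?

Convergent coefficients and their comparison sets:
Agr (methods 1·2): 0.72 vs {0.57, 0.27, 0.46, 0.46} → pass.
SR (methods 1·2): 0.48 vs {0.57, 0.27, 0.68, 0.28} → fail.
AA (methods 1·2): 0.45 vs {0.46, 0.46, 0.68, 0.28} → fail.
2 of 3 fail.

2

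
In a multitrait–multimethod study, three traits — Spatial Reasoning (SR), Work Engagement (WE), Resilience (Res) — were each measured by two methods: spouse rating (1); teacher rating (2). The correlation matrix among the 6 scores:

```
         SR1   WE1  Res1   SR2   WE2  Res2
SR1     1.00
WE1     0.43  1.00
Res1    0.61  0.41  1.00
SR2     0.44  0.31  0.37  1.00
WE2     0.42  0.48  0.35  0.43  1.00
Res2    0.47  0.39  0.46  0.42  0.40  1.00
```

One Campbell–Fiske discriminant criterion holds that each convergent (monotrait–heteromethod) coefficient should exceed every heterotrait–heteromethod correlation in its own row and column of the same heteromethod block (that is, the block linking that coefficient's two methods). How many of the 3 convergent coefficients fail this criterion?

2

Convergent coefficients and their comparison sets:
SR (methods 1·2): 0.44 vs {0.42, 0.31, 0.47, 0.37} → fail.
WE (methods 1·2): 0.48 vs {0.31, 0.42, 0.39, 0.35} → pass.
Res (methods 1·2): 0.46 vs {0.37, 0.47, 0.35, 0.39} → fail.
2 of 3 fail.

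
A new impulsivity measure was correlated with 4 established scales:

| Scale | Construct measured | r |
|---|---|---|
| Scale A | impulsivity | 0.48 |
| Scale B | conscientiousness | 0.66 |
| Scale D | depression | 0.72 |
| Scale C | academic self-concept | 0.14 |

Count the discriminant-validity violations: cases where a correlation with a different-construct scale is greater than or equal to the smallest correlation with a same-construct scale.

2

Convergent (same construct = impulsivity): Scale A.
Smallest convergent = 0.48. Discriminant values: 0.66, 0.72, 0.14; count ≥ 0.48 → 2.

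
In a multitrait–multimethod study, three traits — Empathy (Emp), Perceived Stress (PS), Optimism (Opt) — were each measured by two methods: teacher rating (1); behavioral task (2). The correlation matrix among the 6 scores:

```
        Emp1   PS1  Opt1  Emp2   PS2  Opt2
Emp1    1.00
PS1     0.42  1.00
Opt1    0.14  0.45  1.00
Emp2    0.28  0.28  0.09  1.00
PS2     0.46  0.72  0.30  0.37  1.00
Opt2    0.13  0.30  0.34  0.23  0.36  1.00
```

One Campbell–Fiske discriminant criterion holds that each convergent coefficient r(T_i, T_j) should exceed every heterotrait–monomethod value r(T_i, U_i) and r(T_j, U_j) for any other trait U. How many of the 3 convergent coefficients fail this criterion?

2

Each convergent coefficient versus the relevant comparison correlations:
Emp (methods 1·2): 0.28 vs {0.42, 0.37, 0.14, 0.23} → fail.
PS (methods 1·2): 0.72 vs {0.42, 0.37, 0.45, 0.36} → pass.
Opt (methods 1·2): 0.34 vs {0.14, 0.23, 0.45, 0.36} → fail.
2 of 3 fail.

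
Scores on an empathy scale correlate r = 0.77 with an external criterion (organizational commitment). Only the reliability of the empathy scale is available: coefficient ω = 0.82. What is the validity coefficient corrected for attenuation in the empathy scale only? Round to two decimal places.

0.85

Single correction: r_c = r_obs / √r_xx = 0.77 / √0.82 = 0.77 / 0.9055 ≈ 0.85.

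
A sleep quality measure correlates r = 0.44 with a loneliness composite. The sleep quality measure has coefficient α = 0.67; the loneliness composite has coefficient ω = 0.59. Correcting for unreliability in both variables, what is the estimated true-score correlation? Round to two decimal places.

r_true = r_obs / √(r_xx · r_yy) = 0.44 / √(0.67 × 0.59) = 0.44 / √0.3953 = 0.44 / 0.6287 ≈ 0.70.

0.70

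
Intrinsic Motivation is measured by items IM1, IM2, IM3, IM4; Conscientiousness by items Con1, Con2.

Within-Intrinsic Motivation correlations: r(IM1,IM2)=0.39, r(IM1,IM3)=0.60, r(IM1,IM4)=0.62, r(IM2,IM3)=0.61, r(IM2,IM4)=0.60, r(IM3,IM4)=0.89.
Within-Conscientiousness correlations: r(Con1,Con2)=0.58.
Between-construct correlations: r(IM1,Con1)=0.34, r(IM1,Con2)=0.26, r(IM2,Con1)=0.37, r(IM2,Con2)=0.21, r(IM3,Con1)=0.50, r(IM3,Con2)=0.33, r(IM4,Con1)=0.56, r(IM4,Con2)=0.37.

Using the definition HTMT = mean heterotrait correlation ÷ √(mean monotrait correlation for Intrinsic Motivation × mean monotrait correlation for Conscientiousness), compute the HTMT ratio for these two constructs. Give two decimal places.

Mean between = 2.94/8 = 0.3675.
Mean within-IM = 3.71/6 = 0.6183; mean within-Con = 0.58/1 = 0.5800.
Geometric mean = √(0.6183 × 0.5800) = 0.5988.
HTMT = 0.3675 / 0.5988 = 0.61.

0.61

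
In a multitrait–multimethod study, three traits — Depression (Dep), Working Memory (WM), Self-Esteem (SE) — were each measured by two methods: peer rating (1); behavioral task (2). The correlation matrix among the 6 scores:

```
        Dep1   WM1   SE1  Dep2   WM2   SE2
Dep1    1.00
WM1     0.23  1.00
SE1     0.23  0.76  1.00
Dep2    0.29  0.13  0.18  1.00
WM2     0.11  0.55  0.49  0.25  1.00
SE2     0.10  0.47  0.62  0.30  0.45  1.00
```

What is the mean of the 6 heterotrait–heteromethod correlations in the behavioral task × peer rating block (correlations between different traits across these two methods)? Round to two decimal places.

HTHM values (method 2 × method 1): 0.13, 0.18, 0.11, 0.49, 0.10, 0.47; mean = 1.48/6 = 0.25.

0.25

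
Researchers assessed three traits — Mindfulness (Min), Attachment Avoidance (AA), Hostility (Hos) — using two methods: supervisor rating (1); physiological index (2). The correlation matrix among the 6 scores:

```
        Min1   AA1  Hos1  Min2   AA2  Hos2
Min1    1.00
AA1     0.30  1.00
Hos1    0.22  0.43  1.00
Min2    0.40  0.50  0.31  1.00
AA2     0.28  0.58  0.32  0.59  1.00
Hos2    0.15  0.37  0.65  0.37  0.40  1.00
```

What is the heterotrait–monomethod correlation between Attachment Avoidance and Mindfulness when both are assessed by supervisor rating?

Different traits, same method: r(AA1, Min1) = 0.30.

0.30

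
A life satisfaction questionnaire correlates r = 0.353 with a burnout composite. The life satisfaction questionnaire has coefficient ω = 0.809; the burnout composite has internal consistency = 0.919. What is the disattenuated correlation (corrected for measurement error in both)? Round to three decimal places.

r_true = r_obs / √(r_xx · r_yy) = 0.353 / √(0.809 × 0.919) = 0.353 / √0.743471 = 0.353 / 0.8622 ≈ 0.409.

0.409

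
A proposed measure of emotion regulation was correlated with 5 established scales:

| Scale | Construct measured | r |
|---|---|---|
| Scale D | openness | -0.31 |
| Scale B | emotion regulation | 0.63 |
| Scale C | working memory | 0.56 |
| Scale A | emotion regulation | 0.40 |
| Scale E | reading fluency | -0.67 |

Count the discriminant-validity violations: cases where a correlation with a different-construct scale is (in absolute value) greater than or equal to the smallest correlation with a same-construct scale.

2

Convergent (same construct = emotion regulation): Scale B, Scale A.
Smallest convergent = 0.40. Discriminant |r|: 0.31, 0.56, 0.67; count ≥ 0.40 → 2.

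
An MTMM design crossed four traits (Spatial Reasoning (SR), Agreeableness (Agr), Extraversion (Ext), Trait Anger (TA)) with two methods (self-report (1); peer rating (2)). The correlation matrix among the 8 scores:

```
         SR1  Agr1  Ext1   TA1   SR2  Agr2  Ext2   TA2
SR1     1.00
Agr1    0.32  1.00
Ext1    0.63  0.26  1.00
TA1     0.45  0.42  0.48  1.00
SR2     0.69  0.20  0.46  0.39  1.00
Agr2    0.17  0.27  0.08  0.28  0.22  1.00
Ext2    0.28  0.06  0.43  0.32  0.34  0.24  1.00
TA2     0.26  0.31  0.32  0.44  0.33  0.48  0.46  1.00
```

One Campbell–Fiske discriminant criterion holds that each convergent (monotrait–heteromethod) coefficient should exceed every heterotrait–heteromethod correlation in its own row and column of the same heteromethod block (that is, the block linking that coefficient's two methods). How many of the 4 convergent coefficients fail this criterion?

Convergent coefficients and their comparison sets:
SR (methods 1·2): 0.69 vs {0.17, 0.20, 0.28, 0.46, 0.26, 0.39} → pass.
Agr (methods 1·2): 0.27 vs {0.20, 0.17, 0.06, 0.08, 0.31, 0.28} → fail.
Ext (methods 1·2): 0.43 vs {0.46, 0.28, 0.08, 0.06, 0.32, 0.32} → fail.
TA (methods 1·2): 0.44 vs {0.39, 0.26, 0.28, 0.31, 0.32, 0.32} → pass.
2 of 4 fail.

2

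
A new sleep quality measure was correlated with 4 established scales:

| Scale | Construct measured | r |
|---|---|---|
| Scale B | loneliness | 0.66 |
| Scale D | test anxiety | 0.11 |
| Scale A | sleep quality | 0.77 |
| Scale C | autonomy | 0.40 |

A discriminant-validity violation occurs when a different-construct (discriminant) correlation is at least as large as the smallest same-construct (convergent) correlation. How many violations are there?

Convergent (same construct = sleep quality): Scale A.
Smallest convergent = 0.77. Discriminant values: 0.66, 0.11, 0.40; count ≥ 0.77 → 0.

0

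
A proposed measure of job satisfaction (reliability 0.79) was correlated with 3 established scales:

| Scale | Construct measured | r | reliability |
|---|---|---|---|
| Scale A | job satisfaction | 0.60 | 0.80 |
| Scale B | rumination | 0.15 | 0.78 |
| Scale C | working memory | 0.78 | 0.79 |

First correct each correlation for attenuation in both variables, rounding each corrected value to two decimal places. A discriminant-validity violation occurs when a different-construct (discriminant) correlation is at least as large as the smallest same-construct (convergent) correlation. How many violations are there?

1

Disattenuated r (r / √(r_scale · r_new)):
  Scale A (conv): 0.60 / √(0.80·0.79) = 0.75
  Scale B (disc): 0.15 / √(0.78·0.79) = 0.19
  Scale C (disc): 0.78 / √(0.79·0.79) = 0.99
Smallest convergent = 0.75. Discriminant values: 0.19, 0.99; count ≥ 0.75 → 1.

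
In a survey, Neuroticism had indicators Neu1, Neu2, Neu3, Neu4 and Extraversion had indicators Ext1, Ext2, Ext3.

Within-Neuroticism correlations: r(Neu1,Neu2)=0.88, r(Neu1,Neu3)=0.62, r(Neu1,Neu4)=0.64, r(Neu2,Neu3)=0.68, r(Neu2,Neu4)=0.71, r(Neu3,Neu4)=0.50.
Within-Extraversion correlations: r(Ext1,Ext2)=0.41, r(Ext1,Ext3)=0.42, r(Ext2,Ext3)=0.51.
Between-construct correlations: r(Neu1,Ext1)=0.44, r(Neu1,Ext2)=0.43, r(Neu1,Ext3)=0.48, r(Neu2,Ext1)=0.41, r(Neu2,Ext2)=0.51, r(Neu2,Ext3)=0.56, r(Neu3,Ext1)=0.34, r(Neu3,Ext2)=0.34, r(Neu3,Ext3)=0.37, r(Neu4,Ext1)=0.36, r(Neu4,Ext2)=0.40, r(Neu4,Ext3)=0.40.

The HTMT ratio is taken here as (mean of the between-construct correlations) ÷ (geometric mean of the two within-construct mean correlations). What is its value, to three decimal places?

0.767

Mean heterotrait r = 5.04/12 = 0.4200.
Mean within-Neu = 4.03/6 = 0.6717; mean within-Ext = 1.34/3 = 0.4467.
Geometric mean = √(0.6717 × 0.4467) = 0.5478.
HTMT = 0.4200 / 0.5478 = 0.767.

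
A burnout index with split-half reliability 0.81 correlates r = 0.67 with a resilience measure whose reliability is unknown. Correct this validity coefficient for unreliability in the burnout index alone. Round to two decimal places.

Single correction: r_c = r_obs / √r_xx = 0.67 / √0.81 = 0.67 / 0.9000 ≈ 0.74.

0.74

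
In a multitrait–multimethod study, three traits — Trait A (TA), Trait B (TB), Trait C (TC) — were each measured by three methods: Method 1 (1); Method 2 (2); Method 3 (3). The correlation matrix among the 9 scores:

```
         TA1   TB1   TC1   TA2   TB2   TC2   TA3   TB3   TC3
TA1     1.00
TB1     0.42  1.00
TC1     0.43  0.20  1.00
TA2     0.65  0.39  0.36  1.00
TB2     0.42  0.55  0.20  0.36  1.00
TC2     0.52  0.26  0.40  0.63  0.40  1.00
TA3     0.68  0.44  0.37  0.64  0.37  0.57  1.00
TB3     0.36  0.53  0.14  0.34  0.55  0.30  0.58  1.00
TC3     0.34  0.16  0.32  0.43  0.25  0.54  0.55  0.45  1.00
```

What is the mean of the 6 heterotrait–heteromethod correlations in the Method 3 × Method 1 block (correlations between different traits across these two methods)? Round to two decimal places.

0.30

HTHM values (method 3 × method 1): 0.44, 0.37, 0.36, 0.14, 0.34, 0.16; mean = 1.81/6 = 0.30.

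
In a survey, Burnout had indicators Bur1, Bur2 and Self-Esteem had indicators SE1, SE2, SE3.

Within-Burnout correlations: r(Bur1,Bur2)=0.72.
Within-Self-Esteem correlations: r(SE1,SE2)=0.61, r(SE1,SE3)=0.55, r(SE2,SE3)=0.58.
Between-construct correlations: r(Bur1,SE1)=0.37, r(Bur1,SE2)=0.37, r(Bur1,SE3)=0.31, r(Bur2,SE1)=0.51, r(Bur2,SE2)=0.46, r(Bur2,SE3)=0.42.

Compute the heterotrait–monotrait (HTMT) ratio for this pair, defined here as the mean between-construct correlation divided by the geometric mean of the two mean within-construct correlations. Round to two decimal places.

Between-construct mean = 2.44/6 = 0.4067.
Mean within-Bur = 0.72/1 = 0.7200; mean within-SE = 1.74/3 = 0.5800.
Geometric mean = √(0.7200 × 0.5800) = 0.6462.
HTMT = 0.4067 / 0.6462 = 0.63.

0.63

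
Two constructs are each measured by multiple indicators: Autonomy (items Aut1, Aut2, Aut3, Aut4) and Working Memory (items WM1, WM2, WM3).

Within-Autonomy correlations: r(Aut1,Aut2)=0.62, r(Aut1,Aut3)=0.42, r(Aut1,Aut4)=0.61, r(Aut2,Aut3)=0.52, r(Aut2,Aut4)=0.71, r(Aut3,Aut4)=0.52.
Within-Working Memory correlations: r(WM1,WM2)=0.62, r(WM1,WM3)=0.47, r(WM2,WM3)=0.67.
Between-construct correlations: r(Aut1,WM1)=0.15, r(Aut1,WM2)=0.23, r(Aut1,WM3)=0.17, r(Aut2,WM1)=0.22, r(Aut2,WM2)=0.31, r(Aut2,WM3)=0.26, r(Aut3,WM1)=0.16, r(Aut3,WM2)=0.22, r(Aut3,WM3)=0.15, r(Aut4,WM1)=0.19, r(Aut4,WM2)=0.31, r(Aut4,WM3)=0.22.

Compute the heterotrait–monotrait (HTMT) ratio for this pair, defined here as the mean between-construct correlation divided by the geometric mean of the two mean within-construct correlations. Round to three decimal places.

0.374

Mean heterotrait r = 2.59/12 = 0.2158.
Mean within-Aut = 3.40/6 = 0.5667; mean within-WM = 1.76/3 = 0.5867.
Geometric mean = √(0.5667 × 0.5867) = 0.5766.
HTMT = 0.2158 / 0.5766 = 0.374.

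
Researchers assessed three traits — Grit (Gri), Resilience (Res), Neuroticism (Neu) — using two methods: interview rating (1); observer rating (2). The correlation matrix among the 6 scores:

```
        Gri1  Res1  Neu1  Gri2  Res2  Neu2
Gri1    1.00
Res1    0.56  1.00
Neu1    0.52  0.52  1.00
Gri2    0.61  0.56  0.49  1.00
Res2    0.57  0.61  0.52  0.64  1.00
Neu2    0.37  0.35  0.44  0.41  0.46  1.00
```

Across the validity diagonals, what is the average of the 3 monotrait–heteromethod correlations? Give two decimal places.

Convergent values: 0.61, 0.61, 0.44; mean = 1.66/3 = 0.55.

0.55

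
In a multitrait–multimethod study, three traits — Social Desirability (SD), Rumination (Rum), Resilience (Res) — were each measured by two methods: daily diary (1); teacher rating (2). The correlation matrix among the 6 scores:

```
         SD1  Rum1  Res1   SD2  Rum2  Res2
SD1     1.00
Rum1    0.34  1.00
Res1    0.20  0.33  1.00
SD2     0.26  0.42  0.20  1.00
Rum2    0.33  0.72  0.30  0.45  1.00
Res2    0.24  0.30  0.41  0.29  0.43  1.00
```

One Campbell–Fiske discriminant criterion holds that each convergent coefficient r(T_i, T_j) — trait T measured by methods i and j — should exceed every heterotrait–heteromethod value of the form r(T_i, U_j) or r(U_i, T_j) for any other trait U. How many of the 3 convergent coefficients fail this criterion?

1

Each convergent coefficient versus the relevant comparison correlations:
SD (methods 1·2): 0.26 vs {0.33, 0.42, 0.24, 0.20} → fail.
Rum (methods 1·2): 0.72 vs {0.42, 0.33, 0.30, 0.30} → pass.
Res (methods 1·2): 0.41 vs {0.20, 0.24, 0.30, 0.30} → pass.
1 of 3 fail.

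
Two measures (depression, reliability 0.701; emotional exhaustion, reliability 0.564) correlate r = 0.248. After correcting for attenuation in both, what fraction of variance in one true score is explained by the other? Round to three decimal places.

Disattenuated r = 0.248 / √(0.701 × 0.564) = 0.248 / 0.6288 = 0.3944.
Shared true-score variance = 0.3944² = 0.1556 ≈ 0.156.

0.156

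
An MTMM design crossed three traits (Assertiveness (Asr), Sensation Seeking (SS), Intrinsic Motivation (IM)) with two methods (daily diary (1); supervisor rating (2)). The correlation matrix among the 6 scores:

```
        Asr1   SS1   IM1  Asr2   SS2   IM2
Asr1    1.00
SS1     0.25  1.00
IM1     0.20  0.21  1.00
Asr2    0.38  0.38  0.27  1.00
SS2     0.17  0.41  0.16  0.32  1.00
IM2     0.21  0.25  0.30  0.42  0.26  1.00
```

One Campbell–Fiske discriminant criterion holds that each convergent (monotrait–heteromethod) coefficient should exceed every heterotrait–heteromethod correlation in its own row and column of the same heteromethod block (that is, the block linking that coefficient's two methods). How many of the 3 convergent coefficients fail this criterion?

Each convergent coefficient versus the relevant comparison correlations:
Asr (methods 1·2): 0.38 vs {0.17, 0.38, 0.21, 0.27} → fail.
SS (methods 1·2): 0.41 vs {0.38, 0.17, 0.25, 0.16} → pass.
IM (methods 1·2): 0.30 vs {0.27, 0.21, 0.16, 0.25} → pass.
1 of 3 fail.

1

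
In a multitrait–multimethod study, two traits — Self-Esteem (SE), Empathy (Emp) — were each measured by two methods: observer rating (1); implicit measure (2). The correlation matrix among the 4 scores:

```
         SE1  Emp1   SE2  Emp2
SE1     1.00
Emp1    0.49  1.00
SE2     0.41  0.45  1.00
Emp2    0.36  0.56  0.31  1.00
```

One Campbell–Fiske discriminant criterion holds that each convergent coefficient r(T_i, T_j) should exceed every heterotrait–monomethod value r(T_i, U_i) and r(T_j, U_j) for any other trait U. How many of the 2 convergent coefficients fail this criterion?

1

Convergent coefficients and their comparison sets:
SE (methods 1·2): 0.41 vs {0.49, 0.31} → fail.
Emp (methods 1·2): 0.56 vs {0.49, 0.31} → pass.
1 of 2 fail.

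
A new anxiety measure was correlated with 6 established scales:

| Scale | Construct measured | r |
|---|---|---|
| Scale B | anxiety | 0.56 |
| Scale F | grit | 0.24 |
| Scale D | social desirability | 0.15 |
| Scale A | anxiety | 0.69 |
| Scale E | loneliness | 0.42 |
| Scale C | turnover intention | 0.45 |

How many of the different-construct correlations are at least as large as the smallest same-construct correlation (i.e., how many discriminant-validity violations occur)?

0

Convergent (same construct = anxiety): Scale B, Scale A.
Smallest convergent = 0.56. Discriminant values: 0.24, 0.15, 0.42, 0.45; count ≥ 0.56 → 0.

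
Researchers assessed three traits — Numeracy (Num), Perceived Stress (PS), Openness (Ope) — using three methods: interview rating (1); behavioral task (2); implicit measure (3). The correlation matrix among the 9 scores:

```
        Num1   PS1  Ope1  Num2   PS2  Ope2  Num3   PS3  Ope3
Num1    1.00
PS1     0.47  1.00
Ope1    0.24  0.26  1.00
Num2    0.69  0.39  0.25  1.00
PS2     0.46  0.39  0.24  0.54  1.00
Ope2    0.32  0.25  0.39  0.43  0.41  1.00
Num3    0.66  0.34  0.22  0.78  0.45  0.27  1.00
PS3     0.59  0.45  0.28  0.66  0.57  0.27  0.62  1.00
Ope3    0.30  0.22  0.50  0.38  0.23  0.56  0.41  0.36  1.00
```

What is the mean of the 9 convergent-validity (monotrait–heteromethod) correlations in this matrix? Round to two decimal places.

Convergent values: 0.69, 0.66, 0.78, 0.39, 0.45, 0.57, 0.39, 0.50, 0.56; mean = 4.99/9 = 0.55.

0.55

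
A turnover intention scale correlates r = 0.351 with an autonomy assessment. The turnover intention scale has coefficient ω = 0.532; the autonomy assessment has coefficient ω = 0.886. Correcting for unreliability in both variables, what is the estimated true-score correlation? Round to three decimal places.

0.511

r_true = r_obs / √(r_xx · r_yy) = 0.351 / √(0.532 × 0.886) = 0.351 / √0.471352 = 0.351 / 0.6866 ≈ 0.511.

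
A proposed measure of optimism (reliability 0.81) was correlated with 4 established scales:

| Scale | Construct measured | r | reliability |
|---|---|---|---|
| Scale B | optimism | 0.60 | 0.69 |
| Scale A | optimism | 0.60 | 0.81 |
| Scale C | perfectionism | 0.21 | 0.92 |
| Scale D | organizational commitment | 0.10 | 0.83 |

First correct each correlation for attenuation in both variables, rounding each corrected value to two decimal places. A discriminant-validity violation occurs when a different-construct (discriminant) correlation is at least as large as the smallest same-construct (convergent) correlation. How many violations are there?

0

Disattenuated r (r / √(r_scale · r_new)):
  Scale B (conv): 0.60 / √(0.69·0.81) = 0.80
  Scale A (conv): 0.60 / √(0.81·0.81) = 0.74
  Scale C (disc): 0.21 / √(0.92·0.81) = 0.24
  Scale D (disc): 0.10 / √(0.83·0.81) = 0.12
Smallest convergent = 0.74. Discriminant values: 0.24, 0.12; count ≥ 0.74 → 0.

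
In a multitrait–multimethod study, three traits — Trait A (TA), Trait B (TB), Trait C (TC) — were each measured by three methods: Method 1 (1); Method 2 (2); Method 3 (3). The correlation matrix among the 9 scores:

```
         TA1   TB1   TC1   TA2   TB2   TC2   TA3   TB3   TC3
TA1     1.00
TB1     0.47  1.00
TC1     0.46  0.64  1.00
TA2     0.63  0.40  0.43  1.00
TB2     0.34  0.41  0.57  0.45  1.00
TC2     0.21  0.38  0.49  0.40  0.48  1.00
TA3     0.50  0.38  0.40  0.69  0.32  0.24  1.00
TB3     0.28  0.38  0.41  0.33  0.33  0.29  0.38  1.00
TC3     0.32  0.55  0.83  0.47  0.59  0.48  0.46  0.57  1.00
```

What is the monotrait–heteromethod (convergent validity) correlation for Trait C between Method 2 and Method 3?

Same trait (TC), different methods: r(TC2, TC3) = 0.48.

0.48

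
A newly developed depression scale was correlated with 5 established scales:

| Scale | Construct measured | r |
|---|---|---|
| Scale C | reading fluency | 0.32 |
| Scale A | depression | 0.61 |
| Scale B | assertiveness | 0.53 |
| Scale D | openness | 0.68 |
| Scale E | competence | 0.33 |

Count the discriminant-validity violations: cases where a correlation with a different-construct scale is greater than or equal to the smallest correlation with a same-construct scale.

1

Convergent (same construct = depression): Scale A.
Smallest convergent = 0.61. Discriminant values: 0.32, 0.53, 0.68, 0.33; count ≥ 0.61 → 1.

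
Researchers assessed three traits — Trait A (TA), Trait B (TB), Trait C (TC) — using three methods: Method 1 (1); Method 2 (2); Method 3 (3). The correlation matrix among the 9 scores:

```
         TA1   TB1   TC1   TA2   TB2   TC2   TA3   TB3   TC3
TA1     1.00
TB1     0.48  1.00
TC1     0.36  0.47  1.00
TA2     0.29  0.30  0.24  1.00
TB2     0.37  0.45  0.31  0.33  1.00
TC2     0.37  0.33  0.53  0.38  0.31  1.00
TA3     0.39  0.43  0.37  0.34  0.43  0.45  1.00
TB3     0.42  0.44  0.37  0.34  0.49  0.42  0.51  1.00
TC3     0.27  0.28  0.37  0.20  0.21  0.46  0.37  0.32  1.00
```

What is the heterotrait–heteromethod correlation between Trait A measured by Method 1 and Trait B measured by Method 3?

0.42

Different traits and methods: r(TA1, TB3) = 0.42.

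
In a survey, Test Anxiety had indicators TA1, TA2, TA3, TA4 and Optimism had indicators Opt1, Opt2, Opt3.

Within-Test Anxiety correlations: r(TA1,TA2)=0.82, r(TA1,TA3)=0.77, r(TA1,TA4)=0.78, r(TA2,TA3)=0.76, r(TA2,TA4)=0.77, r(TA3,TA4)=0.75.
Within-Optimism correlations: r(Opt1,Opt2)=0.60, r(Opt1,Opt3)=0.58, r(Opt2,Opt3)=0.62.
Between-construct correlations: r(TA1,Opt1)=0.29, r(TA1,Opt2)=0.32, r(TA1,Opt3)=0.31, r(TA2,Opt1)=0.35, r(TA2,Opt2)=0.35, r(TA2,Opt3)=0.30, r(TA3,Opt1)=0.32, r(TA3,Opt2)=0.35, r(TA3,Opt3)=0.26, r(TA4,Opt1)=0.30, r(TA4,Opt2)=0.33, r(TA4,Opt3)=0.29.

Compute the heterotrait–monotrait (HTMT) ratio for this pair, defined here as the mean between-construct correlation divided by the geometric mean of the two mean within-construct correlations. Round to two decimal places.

0.46

Mean between = 3.77/12 = 0.3142.
Mean within-TA = 4.65/6 = 0.7750; mean within-Opt = 1.80/3 = 0.6000.
Geometric mean = √(0.7750 × 0.6000) = 0.6819.
HTMT = 0.3142 / 0.6819 = 0.46.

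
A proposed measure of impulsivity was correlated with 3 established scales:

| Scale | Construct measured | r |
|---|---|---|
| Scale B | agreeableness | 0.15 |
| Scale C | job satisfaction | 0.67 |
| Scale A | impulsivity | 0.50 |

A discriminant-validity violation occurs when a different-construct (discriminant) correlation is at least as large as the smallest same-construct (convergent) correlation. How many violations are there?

1

Convergent (same construct = impulsivity): Scale A.
Smallest convergent = 0.50. Discriminant values: 0.15, 0.67; count ≥ 0.50 → 1.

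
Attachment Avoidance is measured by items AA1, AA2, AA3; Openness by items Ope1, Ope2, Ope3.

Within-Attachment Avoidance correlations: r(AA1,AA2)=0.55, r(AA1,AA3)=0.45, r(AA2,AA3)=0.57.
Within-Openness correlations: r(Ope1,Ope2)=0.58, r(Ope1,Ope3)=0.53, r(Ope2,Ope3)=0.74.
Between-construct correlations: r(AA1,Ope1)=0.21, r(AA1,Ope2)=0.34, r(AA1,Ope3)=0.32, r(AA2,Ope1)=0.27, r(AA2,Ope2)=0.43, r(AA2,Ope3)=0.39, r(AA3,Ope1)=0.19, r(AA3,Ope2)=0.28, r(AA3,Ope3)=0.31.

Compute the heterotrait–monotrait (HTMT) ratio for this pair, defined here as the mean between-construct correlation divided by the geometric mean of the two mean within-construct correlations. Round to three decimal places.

Between-construct mean = 2.74/9 = 0.3044.
Mean within-AA = 1.57/3 = 0.5233; mean within-Ope = 1.85/3 = 0.6167.
Geometric mean = √(0.5233 × 0.6167) = 0.5681.
HTMT = 0.3044 / 0.5681 = 0.536.

0.536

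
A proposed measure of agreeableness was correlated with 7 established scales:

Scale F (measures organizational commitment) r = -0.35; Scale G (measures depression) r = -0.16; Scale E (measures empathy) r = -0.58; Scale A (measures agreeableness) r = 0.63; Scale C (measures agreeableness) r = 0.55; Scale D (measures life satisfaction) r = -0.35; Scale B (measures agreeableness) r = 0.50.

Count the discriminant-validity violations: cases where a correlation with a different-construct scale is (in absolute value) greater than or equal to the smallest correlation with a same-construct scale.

1

Convergent (same construct = agreeableness): Scale A, Scale C, Scale B.
Smallest convergent = 0.50. Discriminant |r|: 0.35, 0.16, 0.58, 0.35; count ≥ 0.50 → 1.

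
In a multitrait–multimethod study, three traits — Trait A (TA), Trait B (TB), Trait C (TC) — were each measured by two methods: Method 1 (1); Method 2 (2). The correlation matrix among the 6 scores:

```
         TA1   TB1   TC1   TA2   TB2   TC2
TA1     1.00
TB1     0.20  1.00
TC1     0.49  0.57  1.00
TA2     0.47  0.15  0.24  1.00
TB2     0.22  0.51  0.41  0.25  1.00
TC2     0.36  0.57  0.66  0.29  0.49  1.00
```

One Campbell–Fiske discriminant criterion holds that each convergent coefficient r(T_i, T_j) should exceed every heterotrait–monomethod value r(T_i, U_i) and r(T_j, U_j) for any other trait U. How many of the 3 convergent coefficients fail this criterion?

2

Each convergent coefficient versus the relevant comparison correlations:
TA (methods 1·2): 0.47 vs {0.20, 0.25, 0.49, 0.29} → fail.
TB (methods 1·2): 0.51 vs {0.20, 0.25, 0.57, 0.49} → fail.
TC (methods 1·2): 0.66 vs {0.49, 0.29, 0.57, 0.49} → pass.
2 of 3 fail.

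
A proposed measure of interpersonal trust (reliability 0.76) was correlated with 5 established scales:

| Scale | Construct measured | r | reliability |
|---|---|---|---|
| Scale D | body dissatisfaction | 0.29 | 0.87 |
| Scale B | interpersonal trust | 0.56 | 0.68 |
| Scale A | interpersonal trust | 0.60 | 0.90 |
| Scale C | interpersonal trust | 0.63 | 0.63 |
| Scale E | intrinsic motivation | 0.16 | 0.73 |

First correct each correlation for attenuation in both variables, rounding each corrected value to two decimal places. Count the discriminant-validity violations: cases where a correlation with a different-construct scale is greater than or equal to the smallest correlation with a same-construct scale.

Disattenuated r (r / √(r_scale · r_new)):
  Scale D (disc): 0.29 / √(0.87·0.76) = 0.36
  Scale B (conv): 0.56 / √(0.68·0.76) = 0.78
  Scale A (conv): 0.60 / √(0.90·0.76) = 0.73
  Scale C (conv): 0.63 / √(0.63·0.76) = 0.91
  Scale E (disc): 0.16 / √(0.73·0.76) = 0.21
Smallest convergent = 0.73. Discriminant values: 0.36, 0.21; count ≥ 0.73 → 0.

0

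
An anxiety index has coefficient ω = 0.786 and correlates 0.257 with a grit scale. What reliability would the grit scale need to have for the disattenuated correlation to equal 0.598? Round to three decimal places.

0.235

r_true = r_obs / √(r_xx · r_yy) ⇒ 0.598 = 0.257 / √(0.786 · r_yy).
√(0.786 · r_yy) = 0.257 / 0.598 = 0.4298; 0.786 · r_yy = 0.1847; r_yy = 0.1847 / 0.786 ≈ 0.235.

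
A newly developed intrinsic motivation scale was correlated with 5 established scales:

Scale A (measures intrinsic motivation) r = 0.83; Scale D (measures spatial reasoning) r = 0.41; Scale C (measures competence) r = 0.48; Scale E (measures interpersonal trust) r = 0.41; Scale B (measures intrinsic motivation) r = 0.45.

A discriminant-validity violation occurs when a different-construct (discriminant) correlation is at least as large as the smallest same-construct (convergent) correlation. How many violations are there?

Convergent (same construct = intrinsic motivation): Scale A, Scale B.
Smallest convergent = 0.45. Discriminant values: 0.41, 0.48, 0.41; count ≥ 0.45 → 1.

1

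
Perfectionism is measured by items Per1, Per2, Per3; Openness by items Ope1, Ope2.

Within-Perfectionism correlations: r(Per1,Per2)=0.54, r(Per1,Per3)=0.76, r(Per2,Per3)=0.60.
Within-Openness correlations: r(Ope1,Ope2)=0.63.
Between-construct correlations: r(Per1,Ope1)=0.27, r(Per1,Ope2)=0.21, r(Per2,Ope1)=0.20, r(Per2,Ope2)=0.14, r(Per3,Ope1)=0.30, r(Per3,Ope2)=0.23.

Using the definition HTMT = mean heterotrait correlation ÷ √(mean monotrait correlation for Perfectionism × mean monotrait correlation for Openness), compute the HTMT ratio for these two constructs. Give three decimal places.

0.356

Between-construct mean = 1.35/6 = 0.2250.
Mean within-Per = 1.90/3 = 0.6333; mean within-Ope = 0.63/1 = 0.6300.
Geometric mean = √(0.6333 × 0.6300) = 0.6316.
HTMT = 0.2250 / 0.6316 = 0.356.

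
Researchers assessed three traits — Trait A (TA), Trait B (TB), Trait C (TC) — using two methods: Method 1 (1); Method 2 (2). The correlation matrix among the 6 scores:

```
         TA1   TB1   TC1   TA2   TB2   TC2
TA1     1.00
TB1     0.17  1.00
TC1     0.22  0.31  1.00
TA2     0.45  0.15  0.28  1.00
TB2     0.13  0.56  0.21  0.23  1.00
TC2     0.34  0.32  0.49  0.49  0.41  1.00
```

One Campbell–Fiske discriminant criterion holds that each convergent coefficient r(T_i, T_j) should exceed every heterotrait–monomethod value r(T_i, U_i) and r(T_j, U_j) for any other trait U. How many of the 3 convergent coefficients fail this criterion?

Convergent coefficients and their comparison sets:
TA (methods 1·2): 0.45 vs {0.17, 0.23, 0.22, 0.49} → fail.
TB (methods 1·2): 0.56 vs {0.17, 0.23, 0.31, 0.41} → pass.
TC (methods 1·2): 0.49 vs {0.22, 0.49, 0.31, 0.41} → fail.
2 of 3 fail.

2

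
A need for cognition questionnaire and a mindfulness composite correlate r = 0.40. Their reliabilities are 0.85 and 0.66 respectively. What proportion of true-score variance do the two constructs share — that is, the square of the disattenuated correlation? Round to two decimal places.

0.29

Disattenuated r = 0.40 / √(0.85 × 0.66) = 0.40 / 0.7490 = 0.5340.
Shared true-score variance = 0.5340² = 0.2852 ≈ 0.29.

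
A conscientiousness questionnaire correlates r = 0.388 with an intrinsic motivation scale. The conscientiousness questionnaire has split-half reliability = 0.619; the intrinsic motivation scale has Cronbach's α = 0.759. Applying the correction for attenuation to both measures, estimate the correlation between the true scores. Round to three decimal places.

r_true = r_obs / √(r_xx · r_yy) = 0.388 / √(0.619 × 0.759) = 0.388 / √0.469821 = 0.388 / 0.6854 ≈ 0.566.

0.566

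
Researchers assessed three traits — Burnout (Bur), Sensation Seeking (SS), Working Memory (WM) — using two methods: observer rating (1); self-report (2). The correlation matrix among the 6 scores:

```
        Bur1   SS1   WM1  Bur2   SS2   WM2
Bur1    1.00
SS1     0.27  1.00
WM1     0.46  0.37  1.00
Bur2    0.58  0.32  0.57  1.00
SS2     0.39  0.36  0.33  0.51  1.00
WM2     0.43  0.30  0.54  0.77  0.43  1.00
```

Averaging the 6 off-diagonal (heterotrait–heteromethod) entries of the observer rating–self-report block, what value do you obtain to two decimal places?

HTHM values (method 1 × method 2): 0.39, 0.43, 0.32, 0.30, 0.57, 0.33; mean = 2.34/6 = 0.39.

0.39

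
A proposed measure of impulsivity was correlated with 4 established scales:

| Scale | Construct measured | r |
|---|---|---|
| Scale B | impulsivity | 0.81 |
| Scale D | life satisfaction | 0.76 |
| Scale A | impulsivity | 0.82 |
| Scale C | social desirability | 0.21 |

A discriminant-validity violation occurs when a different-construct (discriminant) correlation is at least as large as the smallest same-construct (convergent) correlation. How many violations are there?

0

Convergent (same construct = impulsivity): Scale B, Scale A.
Smallest convergent = 0.81. Discriminant values: 0.76, 0.21; count ≥ 0.81 → 0.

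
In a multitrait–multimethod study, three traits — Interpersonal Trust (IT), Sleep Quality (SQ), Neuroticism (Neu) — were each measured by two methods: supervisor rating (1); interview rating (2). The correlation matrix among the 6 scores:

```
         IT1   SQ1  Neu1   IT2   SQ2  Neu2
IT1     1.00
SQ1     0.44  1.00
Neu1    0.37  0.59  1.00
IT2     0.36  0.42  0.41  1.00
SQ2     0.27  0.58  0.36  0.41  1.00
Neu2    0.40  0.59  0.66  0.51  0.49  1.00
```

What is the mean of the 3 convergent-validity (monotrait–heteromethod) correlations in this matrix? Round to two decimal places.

0.53

Convergent values: 0.36, 0.58, 0.66; mean = 1.60/3 = 0.53.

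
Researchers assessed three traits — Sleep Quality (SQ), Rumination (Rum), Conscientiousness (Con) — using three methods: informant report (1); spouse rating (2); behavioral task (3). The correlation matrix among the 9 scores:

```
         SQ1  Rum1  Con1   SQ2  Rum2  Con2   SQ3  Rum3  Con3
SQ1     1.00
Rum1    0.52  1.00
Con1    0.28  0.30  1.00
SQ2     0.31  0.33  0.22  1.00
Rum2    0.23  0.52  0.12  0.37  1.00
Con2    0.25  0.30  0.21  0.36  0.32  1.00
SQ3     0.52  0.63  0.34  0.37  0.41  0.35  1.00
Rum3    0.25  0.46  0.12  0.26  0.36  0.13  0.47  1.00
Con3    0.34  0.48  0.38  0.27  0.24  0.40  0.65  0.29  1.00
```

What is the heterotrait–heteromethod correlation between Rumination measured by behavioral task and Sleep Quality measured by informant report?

Different traits and methods: r(Rum3, SQ1) = 0.25.

0.25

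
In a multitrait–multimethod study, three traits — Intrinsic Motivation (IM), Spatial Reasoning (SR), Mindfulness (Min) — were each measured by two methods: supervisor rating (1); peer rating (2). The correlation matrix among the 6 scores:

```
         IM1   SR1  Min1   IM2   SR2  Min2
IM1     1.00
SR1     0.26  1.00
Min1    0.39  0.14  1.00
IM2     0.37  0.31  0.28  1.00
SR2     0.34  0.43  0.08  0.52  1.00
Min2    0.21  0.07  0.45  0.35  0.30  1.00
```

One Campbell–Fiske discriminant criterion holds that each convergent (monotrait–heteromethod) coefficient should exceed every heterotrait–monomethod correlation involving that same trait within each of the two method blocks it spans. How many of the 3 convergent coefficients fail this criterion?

Convergent coefficients and their comparison sets:
IM (methods 1·2): 0.37 vs {0.26, 0.52, 0.39, 0.35} → fail.
SR (methods 1·2): 0.43 vs {0.26, 0.52, 0.14, 0.30} → fail.
Min (methods 1·2): 0.45 vs {0.39, 0.35, 0.14, 0.30} → pass.
2 of 3 fail.

2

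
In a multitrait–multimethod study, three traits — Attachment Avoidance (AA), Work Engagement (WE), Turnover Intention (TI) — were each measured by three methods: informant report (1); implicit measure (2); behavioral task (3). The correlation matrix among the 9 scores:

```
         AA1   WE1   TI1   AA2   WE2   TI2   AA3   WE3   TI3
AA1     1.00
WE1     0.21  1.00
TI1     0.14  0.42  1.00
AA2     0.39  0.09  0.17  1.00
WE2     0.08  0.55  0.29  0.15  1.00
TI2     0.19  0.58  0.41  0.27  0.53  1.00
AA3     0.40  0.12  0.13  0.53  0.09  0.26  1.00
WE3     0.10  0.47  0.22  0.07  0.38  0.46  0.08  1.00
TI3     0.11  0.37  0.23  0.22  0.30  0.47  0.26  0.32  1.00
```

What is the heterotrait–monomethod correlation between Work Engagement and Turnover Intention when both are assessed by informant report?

Different traits, same method: r(WE1, TI1) = 0.42.

0.42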